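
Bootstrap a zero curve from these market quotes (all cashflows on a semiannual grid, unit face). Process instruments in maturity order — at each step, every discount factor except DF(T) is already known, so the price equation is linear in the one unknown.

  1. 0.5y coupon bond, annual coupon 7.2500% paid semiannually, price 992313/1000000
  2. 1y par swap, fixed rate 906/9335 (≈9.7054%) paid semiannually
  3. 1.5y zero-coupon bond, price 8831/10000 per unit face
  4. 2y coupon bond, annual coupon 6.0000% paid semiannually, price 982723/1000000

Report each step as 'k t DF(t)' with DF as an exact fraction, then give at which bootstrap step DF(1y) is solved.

1 1/2 1197/1250
2 1 4547/5000
3 3/2 8831/10000
4 2 437/500
DF(1y) is solved at step 2

step 1 [0.5y] bond c/2=29/800: DF=(992313/1000000 − 29/800·(0))/(1+29/800) = 1197/1250 ≈ 0.957600
step 2 [1y] swap r/2=453/9335: DF=(1 − 453/9335·(0.957600))/(1+453/9335) = 4547/5000 ≈ 0.909400
step 3 [1.5y] zero: DF = P = 8831/10000 ≈ 0.883100
step 4 [2y] bond c/2=3/100: DF=(982723/1000000 − 3/100·(0.957600+0.909400+0.883100))/(1+3/100) = 437/500 ≈ 0.874000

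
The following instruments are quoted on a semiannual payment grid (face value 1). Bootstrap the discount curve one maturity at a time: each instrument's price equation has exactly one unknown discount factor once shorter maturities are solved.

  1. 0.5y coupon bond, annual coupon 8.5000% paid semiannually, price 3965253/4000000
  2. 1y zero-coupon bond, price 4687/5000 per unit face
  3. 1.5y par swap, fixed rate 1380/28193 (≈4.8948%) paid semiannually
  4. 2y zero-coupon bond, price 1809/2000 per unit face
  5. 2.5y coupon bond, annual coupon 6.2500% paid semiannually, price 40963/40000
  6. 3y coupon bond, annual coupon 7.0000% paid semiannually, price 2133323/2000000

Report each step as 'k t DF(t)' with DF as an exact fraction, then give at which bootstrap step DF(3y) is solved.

step 1 [0.5y] bond c/2=17/400: DF=(3965253/4000000 − 17/400·(0))/(1+17/400) = 9509/10000 ≈ 0.950900
step 2 [1y] zero: DF = P = 4687/5000 ≈ 0.937400
step 3 [1.5y] swap r/2=690/28193: DF=(1 − 690/28193·(0.950900+0.937400))/(1+690/28193) = 931/1000 ≈ 0.931000
step 4 [2y] zero: DF = P = 1809/2000 ≈ 0.904500
step 5 [2.5y] bond c/2=1/32: DF=(40963/40000 − 1/32·(0.950900+0.937400+0.931000+0.904500))/(1+1/32) = 4401/5000 ≈ 0.880200
step 6 [3y] bond c/2=7/200: DF=(2133323/2000000 − 7/200·(0.950900+0.937400+0.931000+0.904500+0.880200))/(1+7/200) = 8749/10000 ≈ 0.874900

1 1/2 9509/10000
2 1 4687/5000
3 3/2 931/1000
4 2 1809/2000
5 5/2 4401/5000
6 3 8749/10000
DF(3y) is solved at step 6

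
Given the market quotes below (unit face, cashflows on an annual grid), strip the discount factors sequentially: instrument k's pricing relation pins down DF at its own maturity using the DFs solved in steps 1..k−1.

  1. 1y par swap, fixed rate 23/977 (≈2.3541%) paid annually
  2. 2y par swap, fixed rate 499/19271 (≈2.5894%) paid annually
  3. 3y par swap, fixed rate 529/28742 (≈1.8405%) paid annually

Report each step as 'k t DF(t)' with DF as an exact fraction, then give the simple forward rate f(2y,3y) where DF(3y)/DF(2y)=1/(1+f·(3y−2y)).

1 1 977/1000
2 2 9501/10000
3 3 9471/10000
f(2y,3y) = ((9501/10000)/(9471/10000) − 1)/(1) = 10/3157 ≈ 0.3168%

step 1 [1y] swap r/1=23/977: DF=(1 − 23/977·(0))/(1+23/977) = 977/1000 ≈ 0.977000
step 2 [2y] swap r/1=499/19271: DF=(1 − 499/19271·(0.977000))/(1+499/19271) = 9501/10000 ≈ 0.950100
step 3 [3y] swap r/1=529/28742: DF=(1 − 529/28742·(0.977000+0.950100))/(1+529/28742) = 9471/10000 ≈ 0.947100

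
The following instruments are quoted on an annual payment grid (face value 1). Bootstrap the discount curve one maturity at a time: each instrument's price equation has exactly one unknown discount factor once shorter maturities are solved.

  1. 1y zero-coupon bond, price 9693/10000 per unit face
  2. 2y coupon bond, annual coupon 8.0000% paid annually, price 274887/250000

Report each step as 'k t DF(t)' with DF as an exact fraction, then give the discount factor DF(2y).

1 1 9693/10000
2 2 9463/10000
DF(2y) = 9463/10000 ≈ 0.946300

step 1 [1y] zero: DF = P = 9693/10000 ≈ 0.969300
step 2 [2y] bond c/1=2/25: DF=(274887/250000 − 2/25·(0.969300))/(1+2/25) = 9463/10000 ≈ 0.946300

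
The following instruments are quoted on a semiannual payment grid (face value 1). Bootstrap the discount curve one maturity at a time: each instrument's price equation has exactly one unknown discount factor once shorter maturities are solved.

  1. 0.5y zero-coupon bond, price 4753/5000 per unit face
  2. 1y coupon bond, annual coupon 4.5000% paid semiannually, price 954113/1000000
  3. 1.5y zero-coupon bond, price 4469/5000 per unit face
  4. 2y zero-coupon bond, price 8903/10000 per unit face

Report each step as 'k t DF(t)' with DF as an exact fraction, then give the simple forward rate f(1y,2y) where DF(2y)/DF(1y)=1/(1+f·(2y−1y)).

step 1 [0.5y] zero: DF = P = 4753/5000 ≈ 0.950600
step 2 [1y] bond c/2=9/400: DF=(954113/1000000 − 9/400·(0.950600))/(1+9/400) = 4561/5000 ≈ 0.912200
step 3 [1.5y] zero: DF = P = 4469/5000 ≈ 0.893800
step 4 [2y] zero: DF = P = 8903/10000 ≈ 0.890300

1 1/2 4753/5000
2 1 4561/5000
3 3/2 4469/5000
4 2 8903/10000
f(1y,2y) = ((4561/5000)/(8903/10000) − 1)/(1) = 219/8903 ≈ 2.4598%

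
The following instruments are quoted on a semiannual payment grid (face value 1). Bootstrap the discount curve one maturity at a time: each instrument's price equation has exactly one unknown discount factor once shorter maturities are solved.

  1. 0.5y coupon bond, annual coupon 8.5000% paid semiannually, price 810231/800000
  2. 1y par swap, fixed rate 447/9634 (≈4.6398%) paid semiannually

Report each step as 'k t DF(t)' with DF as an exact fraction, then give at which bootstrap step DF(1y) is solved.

1 1/2 1943/2000
2 1 9553/10000
DF(1y) is solved at step 2

step 1 [0.5y] bond c/2=17/400: DF=(810231/800000 − 17/400·(0))/(1+17/400) = 1943/2000 ≈ 0.971500
step 2 [1y] swap r/2=447/19268: DF=(1 − 447/19268·(0.971500))/(1+447/19268) = 9553/10000 ≈ 0.955300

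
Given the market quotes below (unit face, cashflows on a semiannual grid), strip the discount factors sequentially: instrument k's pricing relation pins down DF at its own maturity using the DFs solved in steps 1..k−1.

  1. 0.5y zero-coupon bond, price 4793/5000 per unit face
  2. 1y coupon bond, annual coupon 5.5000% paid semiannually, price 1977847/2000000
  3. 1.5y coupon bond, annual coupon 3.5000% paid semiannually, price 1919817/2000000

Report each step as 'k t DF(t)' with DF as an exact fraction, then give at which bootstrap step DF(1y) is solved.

step 1 [0.5y] zero: DF = P = 4793/5000 ≈ 0.958600
step 2 [1y] bond c/2=11/400: DF=(1977847/2000000 − 11/400·(0.958600))/(1+11/400) = 1171/1250 ≈ 0.936800
step 3 [1.5y] bond c/2=7/400: DF=(1919817/2000000 − 7/400·(0.958600+0.936800))/(1+7/400) = 2277/2500 ≈ 0.910800

1 1/2 4793/5000
2 1 1171/1250
3 3/2 2277/2500
DF(1y) is solved at step 2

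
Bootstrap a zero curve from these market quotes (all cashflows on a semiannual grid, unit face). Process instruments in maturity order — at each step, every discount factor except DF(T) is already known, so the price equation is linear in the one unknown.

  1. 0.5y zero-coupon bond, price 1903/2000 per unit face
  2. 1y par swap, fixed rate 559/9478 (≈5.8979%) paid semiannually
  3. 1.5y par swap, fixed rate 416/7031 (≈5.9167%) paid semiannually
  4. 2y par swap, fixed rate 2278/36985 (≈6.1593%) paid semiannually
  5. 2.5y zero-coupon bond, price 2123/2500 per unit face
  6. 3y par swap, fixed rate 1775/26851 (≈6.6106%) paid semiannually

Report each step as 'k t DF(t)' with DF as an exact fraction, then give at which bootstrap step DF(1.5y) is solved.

step 1 [0.5y] zero: DF = P = 1903/2000 ≈ 0.951500
step 2 [1y] swap r/2=559/18956: DF=(1 − 559/18956·(0.951500))/(1+559/18956) = 9441/10000 ≈ 0.944100
step 3 [1.5y] swap r/2=208/7031: DF=(1 − 208/7031·(0.951500+0.944100))/(1+208/7031) = 573/625 ≈ 0.916800
step 4 [2y] swap r/2=1139/36985: DF=(1 − 1139/36985·(0.951500+0.944100+0.916800))/(1+1139/36985) = 8861/10000 ≈ 0.886100
step 5 [2.5y] zero: DF = P = 2123/2500 ≈ 0.849200
step 6 [3y] swap r/2=1775/53702: DF=(1 − 1775/53702·(0.951500+0.944100+0.916800+0.886100+0.849200))/(1+1775/53702) = 329/400 ≈ 0.822500

1 1/2 1903/2000
2 1 9441/10000
3 3/2 573/625
4 2 8861/10000
5 5/2 2123/2500
6 3 329/400
DF(1.5y) is solved at step 3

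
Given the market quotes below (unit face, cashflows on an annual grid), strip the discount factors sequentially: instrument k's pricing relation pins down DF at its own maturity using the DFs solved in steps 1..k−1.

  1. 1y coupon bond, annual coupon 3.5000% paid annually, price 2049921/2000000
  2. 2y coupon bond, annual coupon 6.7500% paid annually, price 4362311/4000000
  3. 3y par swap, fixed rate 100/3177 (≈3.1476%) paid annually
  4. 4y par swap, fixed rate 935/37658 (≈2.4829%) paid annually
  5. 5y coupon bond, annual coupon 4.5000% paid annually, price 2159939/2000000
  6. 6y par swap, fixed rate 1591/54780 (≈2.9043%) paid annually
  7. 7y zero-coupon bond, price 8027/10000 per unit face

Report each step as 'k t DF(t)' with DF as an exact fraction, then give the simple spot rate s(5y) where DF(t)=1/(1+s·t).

step 1 [1y] bond c/1=7/200: DF=(2049921/2000000 − 7/200·(0))/(1+7/200) = 9903/10000 ≈ 0.990300
step 2 [2y] bond c/1=27/400: DF=(4362311/4000000 − 27/400·(0.990300))/(1+27/400) = 959/1000 ≈ 0.959000
step 3 [3y] swap r/1=100/3177: DF=(1 − 100/3177·(0.990300+0.959000))/(1+100/3177) = 91/100 ≈ 0.910000
step 4 [4y] swap r/1=935/37658: DF=(1 − 935/37658·(0.990300+0.959000+0.910000))/(1+935/37658) = 1813/2000 ≈ 0.906500
step 5 [5y] bond c/1=9/200: DF=(2159939/2000000 − 9/200·(0.990300+0.959000+0.910000+0.906500))/(1+9/200) = 8713/10000 ≈ 0.871300
step 6 [6y] swap r/1=1591/54780: DF=(1 − 1591/54780·(0.990300+0.959000+0.910000+0.906500+0.871300))/(1+1591/54780) = 8409/10000 ≈ 0.840900
step 7 [7y] zero: DF = P = 8027/10000 ≈ 0.802700

1 1 9903/10000
2 2 959/1000
3 3 91/100
4 4 1813/2000
5 5 8713/10000
6 6 8409/10000
7 7 8027/10000
s(5y) = (1/(8713/10000) − 1)/(5) = 1287/43565 ≈ 2.9542%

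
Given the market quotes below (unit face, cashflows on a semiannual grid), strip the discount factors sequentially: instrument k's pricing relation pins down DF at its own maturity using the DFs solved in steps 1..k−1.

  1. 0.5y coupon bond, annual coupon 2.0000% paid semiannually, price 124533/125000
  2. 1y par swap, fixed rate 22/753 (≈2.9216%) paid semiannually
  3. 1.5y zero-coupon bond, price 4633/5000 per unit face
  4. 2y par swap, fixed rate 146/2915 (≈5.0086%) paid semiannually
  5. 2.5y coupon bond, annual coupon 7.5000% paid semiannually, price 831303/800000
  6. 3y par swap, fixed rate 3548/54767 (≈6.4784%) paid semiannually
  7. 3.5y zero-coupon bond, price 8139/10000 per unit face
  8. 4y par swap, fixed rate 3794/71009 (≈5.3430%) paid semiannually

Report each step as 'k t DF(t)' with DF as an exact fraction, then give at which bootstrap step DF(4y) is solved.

1 1/2 1233/1250
2 1 4857/5000
3 3/2 4633/5000
4 2 9051/10000
5 5/2 4323/5000
6 3 4113/5000
7 7/2 8139/10000
8 4 8103/10000
DF(4y) is solved at step 8

step 1 [0.5y] bond c/2=1/100: DF=(124533/125000 − 1/100·(0))/(1+1/100) = 1233/1250 ≈ 0.986400
step 2 [1y] swap r/2=11/753: DF=(1 − 11/753·(0.986400))/(1+11/753) = 4857/5000 ≈ 0.971400
step 3 [1.5y] zero: DF = P = 4633/5000 ≈ 0.926600
step 4 [2y] swap r/2=73/2915: DF=(1 − 73/2915·(0.986400+0.971400+0.926600))/(1+73/2915) = 9051/10000 ≈ 0.905100
step 5 [2.5y] bond c/2=3/80: DF=(831303/800000 − 3/80·(0.986400+0.971400+0.926600+0.905100))/(1+3/80) = 4323/5000 ≈ 0.864600
step 6 [3y] swap r/2=1774/54767: DF=(1 − 1774/54767·(0.986400+0.971400+0.926600+0.905100+0.864600))/(1+1774/54767) = 4113/5000 ≈ 0.822600
step 7 [3.5y] zero: DF = P = 8139/10000 ≈ 0.813900
step 8 [4y] swap r/2=1897/71009: DF=(1 − 1897/71009·(0.986400+0.971400+0.926600+0.905100+0.864600+0.822600+0.813900))/(1+1897/71009) = 8103/10000 ≈ 0.810300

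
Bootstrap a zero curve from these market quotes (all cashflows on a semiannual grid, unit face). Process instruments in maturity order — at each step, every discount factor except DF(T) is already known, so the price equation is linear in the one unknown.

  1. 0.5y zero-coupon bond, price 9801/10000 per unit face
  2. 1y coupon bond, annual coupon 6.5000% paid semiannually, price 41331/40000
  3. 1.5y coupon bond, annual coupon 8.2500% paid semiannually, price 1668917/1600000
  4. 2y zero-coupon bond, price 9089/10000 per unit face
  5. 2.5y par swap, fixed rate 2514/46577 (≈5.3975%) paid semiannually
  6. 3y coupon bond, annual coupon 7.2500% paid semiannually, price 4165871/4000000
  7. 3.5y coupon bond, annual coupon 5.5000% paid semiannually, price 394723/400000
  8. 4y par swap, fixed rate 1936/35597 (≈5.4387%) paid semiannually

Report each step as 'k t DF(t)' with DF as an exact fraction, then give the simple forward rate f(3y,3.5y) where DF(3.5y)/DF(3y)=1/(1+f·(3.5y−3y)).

1 1/2 9801/10000
2 1 9699/10000
3 3/2 1849/2000
4 2 9089/10000
5 5/2 8743/10000
6 3 8421/10000
7 7/2 2033/2500
8 4 504/625
f(3y,3.5y) = ((8421/10000)/(2033/2500) − 1)/(1/2) = 289/4066 ≈ 7.1077%

step 1 [0.5y] zero: DF = P = 9801/10000 ≈ 0.980100
step 2 [1y] bond c/2=13/400: DF=(41331/40000 − 13/400·(0.980100))/(1+13/400) = 9699/10000 ≈ 0.969900
step 3 [1.5y] bond c/2=33/800: DF=(1668917/1600000 − 33/800·(0.980100+0.969900))/(1+33/800) = 1849/2000 ≈ 0.924500
step 4 [2y] zero: DF = P = 9089/10000 ≈ 0.908900
step 5 [2.5y] swap r/2=1257/46577: DF=(1 − 1257/46577·(0.980100+0.969900+0.924500+0.908900))/(1+1257/46577) = 8743/10000 ≈ 0.874300
step 6 [3y] bond c/2=29/800: DF=(4165871/4000000 − 29/800·(0.980100+0.969900+0.924500+0.908900+0.874300))/(1+29/800) = 8421/10000 ≈ 0.842100
step 7 [3.5y] bond c/2=11/400: DF=(394723/400000 − 11/400·(0.980100+0.969900+0.924500+0.908900+0.874300+0.842100))/(1+11/400) = 2033/2500 ≈ 0.813200
step 8 [4y] swap r/2=968/35597: DF=(1 − 968/35597·(0.980100+0.969900+0.924500+0.908900+0.874300+0.842100+0.813200))/(1+968/35597) = 504/625 ≈ 0.806400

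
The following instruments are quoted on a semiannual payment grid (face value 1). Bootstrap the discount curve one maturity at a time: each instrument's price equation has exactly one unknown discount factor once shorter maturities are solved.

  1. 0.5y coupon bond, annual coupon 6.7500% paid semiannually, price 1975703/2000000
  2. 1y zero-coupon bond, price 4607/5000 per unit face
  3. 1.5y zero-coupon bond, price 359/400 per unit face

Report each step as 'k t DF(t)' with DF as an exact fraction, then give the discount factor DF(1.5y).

1 1/2 2389/2500
2 1 4607/5000
3 3/2 359/400
DF(1.5y) = 359/400 ≈ 0.897500

step 1 [0.5y] bond c/2=27/800: DF=(1975703/2000000 − 27/800·(0))/(1+27/800) = 2389/2500 ≈ 0.955600
step 2 [1y] zero: DF = P = 4607/5000 ≈ 0.921400
step 3 [1.5y] zero: DF = P = 359/400 ≈ 0.897500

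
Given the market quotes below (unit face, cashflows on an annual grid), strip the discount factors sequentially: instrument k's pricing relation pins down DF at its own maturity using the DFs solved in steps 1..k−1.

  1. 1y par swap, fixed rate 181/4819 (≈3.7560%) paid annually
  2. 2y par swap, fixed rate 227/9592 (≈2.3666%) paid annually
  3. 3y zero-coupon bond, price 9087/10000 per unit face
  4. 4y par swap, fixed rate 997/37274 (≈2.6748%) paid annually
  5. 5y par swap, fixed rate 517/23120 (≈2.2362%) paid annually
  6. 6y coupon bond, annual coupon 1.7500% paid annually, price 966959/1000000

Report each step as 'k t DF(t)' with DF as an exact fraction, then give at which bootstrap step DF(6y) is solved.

step 1 [1y] swap r/1=181/4819: DF=(1 − 181/4819·(0))/(1+181/4819) = 4819/5000 ≈ 0.963800
step 2 [2y] swap r/1=227/9592: DF=(1 − 227/9592·(0.963800))/(1+227/9592) = 4773/5000 ≈ 0.954600
step 3 [3y] zero: DF = P = 9087/10000 ≈ 0.908700
step 4 [4y] swap r/1=997/37274: DF=(1 − 997/37274·(0.963800+0.954600+0.908700))/(1+997/37274) = 9003/10000 ≈ 0.900300
step 5 [5y] swap r/1=517/23120: DF=(1 − 517/23120·(0.963800+0.954600+0.908700+0.900300))/(1+517/23120) = 4483/5000 ≈ 0.896600
step 6 [6y] bond c/1=7/400: DF=(966959/1000000 − 7/400·(0.963800+0.954600+0.908700+0.900300+0.896600))/(1+7/400) = 2177/2500 ≈ 0.870800

1 1 4819/5000
2 2 4773/5000
3 3 9087/10000
4 4 9003/10000
5 5 4483/5000
6 6 2177/2500
DF(6y) is solved at step 6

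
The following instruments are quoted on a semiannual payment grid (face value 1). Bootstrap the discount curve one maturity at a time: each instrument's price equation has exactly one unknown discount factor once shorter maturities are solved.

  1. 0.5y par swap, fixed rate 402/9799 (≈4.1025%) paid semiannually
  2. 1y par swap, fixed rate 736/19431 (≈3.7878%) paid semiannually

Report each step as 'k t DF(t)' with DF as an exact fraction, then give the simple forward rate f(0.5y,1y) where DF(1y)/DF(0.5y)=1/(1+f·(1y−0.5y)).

1 1/2 9799/10000
2 1 602/625
f(0.5y,1y) = ((9799/10000)/(602/625) − 1)/(1/2) = 167/4816 ≈ 3.4676%

step 1 [0.5y] swap r/2=201/9799: DF=(1 − 201/9799·(0))/(1+201/9799) = 9799/10000 ≈ 0.979900
step 2 [1y] swap r/2=368/19431: DF=(1 − 368/19431·(0.979900))/(1+368/19431) = 602/625 ≈ 0.963200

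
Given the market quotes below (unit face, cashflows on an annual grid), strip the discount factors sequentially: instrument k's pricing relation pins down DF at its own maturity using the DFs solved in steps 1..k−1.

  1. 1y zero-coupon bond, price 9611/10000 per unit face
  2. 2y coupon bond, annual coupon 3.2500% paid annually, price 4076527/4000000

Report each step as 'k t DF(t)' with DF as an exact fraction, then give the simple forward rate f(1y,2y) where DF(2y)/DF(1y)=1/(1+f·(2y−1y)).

1 1 9611/10000
2 2 598/625
f(1y,2y) = ((9611/10000)/(598/625) − 1)/(1) = 43/9568 ≈ 0.4494%

step 1 [1y] zero: DF = P = 9611/10000 ≈ 0.961100
step 2 [2y] bond c/1=13/400: DF=(4076527/4000000 − 13/400·(0.961100))/(1+13/400) = 598/625 ≈ 0.956800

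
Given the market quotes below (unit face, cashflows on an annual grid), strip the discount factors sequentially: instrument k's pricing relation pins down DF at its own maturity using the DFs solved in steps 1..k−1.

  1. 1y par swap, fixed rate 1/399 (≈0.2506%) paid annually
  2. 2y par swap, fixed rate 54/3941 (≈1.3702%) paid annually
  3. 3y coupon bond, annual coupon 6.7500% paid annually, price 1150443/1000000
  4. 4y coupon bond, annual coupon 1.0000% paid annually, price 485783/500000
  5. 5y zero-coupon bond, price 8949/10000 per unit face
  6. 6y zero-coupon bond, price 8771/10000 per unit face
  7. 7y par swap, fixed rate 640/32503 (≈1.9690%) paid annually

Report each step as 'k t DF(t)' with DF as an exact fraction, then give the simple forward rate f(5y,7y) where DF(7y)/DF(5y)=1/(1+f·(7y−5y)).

step 1 [1y] swap r/1=1/399: DF=(1 − 1/399·(0))/(1+1/399) = 399/400 ≈ 0.997500
step 2 [2y] swap r/1=54/3941: DF=(1 − 54/3941·(0.997500))/(1+54/3941) = 973/1000 ≈ 0.973000
step 3 [3y] bond c/1=27/400: DF=(1150443/1000000 − 27/400·(0.997500+0.973000))/(1+27/400) = 9531/10000 ≈ 0.953100
step 4 [4y] bond c/1=1/100: DF=(485783/500000 − 1/100·(0.997500+0.973000+0.953100))/(1+1/100) = 933/1000 ≈ 0.933000
step 5 [5y] zero: DF = P = 8949/10000 ≈ 0.894900
step 6 [6y] zero: DF = P = 8771/10000 ≈ 0.877100
step 7 [7y] swap r/1=640/32503: DF=(1 − 640/32503·(0.997500+0.973000+0.953100+0.933000+0.894900+0.877100))/(1+640/32503) = 109/125 ≈ 0.872000

1 1 399/400
2 2 973/1000
3 3 9531/10000
4 4 933/1000
5 5 8949/10000
6 6 8771/10000
7 7 109/125
f(5y,7y) = ((8949/10000)/(109/125) − 1)/(2) = 229/17440 ≈ 1.3131%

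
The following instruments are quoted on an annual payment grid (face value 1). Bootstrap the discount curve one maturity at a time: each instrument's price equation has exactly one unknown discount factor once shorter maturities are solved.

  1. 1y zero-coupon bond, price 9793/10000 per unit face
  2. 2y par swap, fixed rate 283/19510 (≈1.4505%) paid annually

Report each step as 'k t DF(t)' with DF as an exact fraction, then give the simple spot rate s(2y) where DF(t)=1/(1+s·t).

1 1 9793/10000
2 2 9717/10000
s(2y) = (1/(9717/10000) − 1)/(2) = 283/19434 ≈ 1.4562%

step 1 [1y] zero: DF = P = 9793/10000 ≈ 0.979300
step 2 [2y] swap r/1=283/19510: DF=(1 − 283/19510·(0.979300))/(1+283/19510) = 9717/10000 ≈ 0.971700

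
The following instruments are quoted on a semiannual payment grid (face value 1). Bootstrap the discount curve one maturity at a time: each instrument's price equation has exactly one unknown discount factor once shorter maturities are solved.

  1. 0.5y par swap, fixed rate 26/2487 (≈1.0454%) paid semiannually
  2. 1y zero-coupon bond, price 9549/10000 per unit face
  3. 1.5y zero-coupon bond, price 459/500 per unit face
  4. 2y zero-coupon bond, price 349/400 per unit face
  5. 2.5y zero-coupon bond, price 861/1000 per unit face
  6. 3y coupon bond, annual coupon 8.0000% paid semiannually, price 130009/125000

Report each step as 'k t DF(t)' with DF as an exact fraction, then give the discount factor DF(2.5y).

1 1/2 2487/2500
2 1 9549/10000
3 3/2 459/500
4 2 349/400
5 5/2 861/1000
6 3 8231/10000
DF(2.5y) = 861/1000 ≈ 0.861000

step 1 [0.5y] swap r/2=13/2487: DF=(1 − 13/2487·(0))/(1+13/2487) = 2487/2500 ≈ 0.994800
step 2 [1y] zero: DF = P = 9549/10000 ≈ 0.954900
step 3 [1.5y] zero: DF = P = 459/500 ≈ 0.918000
step 4 [2y] zero: DF = P = 349/400 ≈ 0.872500
step 5 [2.5y] zero: DF = P = 861/1000 ≈ 0.861000
step 6 [3y] bond c/2=1/25: DF=(130009/125000 − 1/25·(0.994800+0.954900+0.918000+0.872500+0.861000))/(1+1/25) = 8231/10000 ≈ 0.823100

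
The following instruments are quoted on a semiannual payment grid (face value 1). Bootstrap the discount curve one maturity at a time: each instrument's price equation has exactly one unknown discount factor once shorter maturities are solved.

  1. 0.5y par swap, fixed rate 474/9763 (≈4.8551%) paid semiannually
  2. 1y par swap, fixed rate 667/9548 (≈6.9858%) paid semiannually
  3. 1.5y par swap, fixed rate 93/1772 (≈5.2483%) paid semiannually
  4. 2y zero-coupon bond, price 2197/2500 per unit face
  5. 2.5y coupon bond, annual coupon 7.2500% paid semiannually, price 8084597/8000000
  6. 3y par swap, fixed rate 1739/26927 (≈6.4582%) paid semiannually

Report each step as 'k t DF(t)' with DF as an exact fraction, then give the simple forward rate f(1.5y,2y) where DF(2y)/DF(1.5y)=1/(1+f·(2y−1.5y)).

1 1/2 9763/10000
2 1 9333/10000
3 3/2 1157/1250
4 2 2197/2500
5 5/2 8453/10000
6 3 8261/10000
f(1.5y,2y) = ((1157/1250)/(2197/2500) − 1)/(1/2) = 18/169 ≈ 10.6509%

step 1 [0.5y] swap r/2=237/9763: DF=(1 − 237/9763·(0))/(1+237/9763) = 9763/10000 ≈ 0.976300
step 2 [1y] swap r/2=667/19096: DF=(1 − 667/19096·(0.976300))/(1+667/19096) = 9333/10000 ≈ 0.933300
step 3 [1.5y] swap r/2=93/3544: DF=(1 − 93/3544·(0.976300+0.933300))/(1+93/3544) = 1157/1250 ≈ 0.925600
step 4 [2y] zero: DF = P = 2197/2500 ≈ 0.878800
step 5 [2.5y] bond c/2=29/800: DF=(8084597/8000000 − 29/800·(0.976300+0.933300+0.925600+0.878800))/(1+29/800) = 8453/10000 ≈ 0.845300
step 6 [3y] swap r/2=1739/53854: DF=(1 − 1739/53854·(0.976300+0.933300+0.925600+0.878800+0.845300))/(1+1739/53854) = 8261/10000 ≈ 0.826100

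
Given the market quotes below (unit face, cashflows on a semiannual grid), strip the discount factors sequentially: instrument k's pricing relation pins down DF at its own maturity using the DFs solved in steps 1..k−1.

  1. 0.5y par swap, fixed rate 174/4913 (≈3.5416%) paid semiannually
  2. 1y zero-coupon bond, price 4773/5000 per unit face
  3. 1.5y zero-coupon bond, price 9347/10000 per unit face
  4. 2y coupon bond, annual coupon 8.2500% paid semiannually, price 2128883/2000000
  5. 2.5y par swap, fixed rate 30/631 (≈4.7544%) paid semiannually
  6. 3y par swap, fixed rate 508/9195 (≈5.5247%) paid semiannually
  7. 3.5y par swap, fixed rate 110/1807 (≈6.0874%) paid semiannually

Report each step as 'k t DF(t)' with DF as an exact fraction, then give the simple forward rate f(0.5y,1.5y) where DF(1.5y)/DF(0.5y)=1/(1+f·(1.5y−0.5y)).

1 1/2 4913/5000
2 1 4773/5000
3 3/2 9347/10000
4 2 1817/2000
5 5/2 889/1000
6 3 2119/2500
7 7/2 323/400
f(0.5y,1.5y) = ((4913/5000)/(9347/10000) − 1)/(1) = 479/9347 ≈ 5.1246%

step 1 [0.5y] swap r/2=87/4913: DF=(1 − 87/4913·(0))/(1+87/4913) = 4913/5000 ≈ 0.982600
step 2 [1y] zero: DF = P = 4773/5000 ≈ 0.954600
step 3 [1.5y] zero: DF = P = 9347/10000 ≈ 0.934700
step 4 [2y] bond c/2=33/800: DF=(2128883/2000000 − 33/800·(0.982600+0.954600+0.934700))/(1+33/800) = 1817/2000 ≈ 0.908500
step 5 [2.5y] swap r/2=15/631: DF=(1 − 15/631·(0.982600+0.954600+0.934700+0.908500))/(1+15/631) = 889/1000 ≈ 0.889000
step 6 [3y] swap r/2=254/9195: DF=(1 − 254/9195·(0.982600+0.954600+0.934700+0.908500+0.889000))/(1+254/9195) = 2119/2500 ≈ 0.847600
step 7 [3.5y] swap r/2=55/1807: DF=(1 − 55/1807·(0.982600+0.954600+0.934700+0.908500+0.889000+0.847600))/(1+55/1807) = 323/400 ≈ 0.807500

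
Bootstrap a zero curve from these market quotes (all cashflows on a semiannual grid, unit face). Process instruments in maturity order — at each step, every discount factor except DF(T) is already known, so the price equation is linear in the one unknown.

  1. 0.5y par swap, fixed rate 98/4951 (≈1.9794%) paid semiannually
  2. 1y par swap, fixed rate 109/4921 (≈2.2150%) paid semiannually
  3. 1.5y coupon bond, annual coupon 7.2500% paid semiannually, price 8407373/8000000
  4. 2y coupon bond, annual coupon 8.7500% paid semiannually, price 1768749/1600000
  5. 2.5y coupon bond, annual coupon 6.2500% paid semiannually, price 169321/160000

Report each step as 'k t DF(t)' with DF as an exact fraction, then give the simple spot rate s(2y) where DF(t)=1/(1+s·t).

step 1 [0.5y] swap r/2=49/4951: DF=(1 − 49/4951·(0))/(1+49/4951) = 4951/5000 ≈ 0.990200
step 2 [1y] swap r/2=109/9842: DF=(1 − 109/9842·(0.990200))/(1+109/9842) = 4891/5000 ≈ 0.978200
step 3 [1.5y] bond c/2=29/800: DF=(8407373/8000000 − 29/800·(0.990200+0.978200))/(1+29/800) = 9453/10000 ≈ 0.945300
step 4 [2y] bond c/2=7/160: DF=(1768749/1600000 − 7/160·(0.990200+0.978200+0.945300))/(1+7/160) = 937/1000 ≈ 0.937000
step 5 [2.5y] bond c/2=1/32: DF=(169321/160000 − 1/32·(0.990200+0.978200+0.945300+0.937000))/(1+1/32) = 1819/2000 ≈ 0.909500

1 1/2 4951/5000
2 1 4891/5000
3 3/2 9453/10000
4 2 937/1000
5 5/2 1819/2000
s(2y) = (1/(937/1000) − 1)/(2) = 63/1874 ≈ 3.3618%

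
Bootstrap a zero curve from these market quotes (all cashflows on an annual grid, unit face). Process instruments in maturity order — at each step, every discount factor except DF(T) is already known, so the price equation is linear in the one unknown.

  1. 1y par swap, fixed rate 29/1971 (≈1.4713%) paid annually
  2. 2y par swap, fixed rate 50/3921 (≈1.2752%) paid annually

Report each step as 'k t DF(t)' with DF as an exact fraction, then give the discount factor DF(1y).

1 1 1971/2000
2 2 39/40
DF(1y) = 1971/2000 ≈ 0.985500

step 1 [1y] swap r/1=29/1971: DF=(1 − 29/1971·(0))/(1+29/1971) = 1971/2000 ≈ 0.985500
step 2 [2y] swap r/1=50/3921: DF=(1 − 50/3921·(0.985500))/(1+50/3921) = 39/40 ≈ 0.975000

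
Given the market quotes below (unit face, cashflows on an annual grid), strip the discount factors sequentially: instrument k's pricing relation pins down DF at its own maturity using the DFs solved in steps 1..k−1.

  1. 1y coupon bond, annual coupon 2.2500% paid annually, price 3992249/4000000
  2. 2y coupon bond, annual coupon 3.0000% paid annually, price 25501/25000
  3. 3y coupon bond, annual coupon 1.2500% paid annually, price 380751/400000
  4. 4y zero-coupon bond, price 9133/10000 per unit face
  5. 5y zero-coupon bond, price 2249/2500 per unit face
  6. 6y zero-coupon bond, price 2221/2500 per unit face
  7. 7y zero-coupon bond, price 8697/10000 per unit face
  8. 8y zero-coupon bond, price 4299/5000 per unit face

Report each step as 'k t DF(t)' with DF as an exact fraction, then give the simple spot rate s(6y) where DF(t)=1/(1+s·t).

1 1 9761/10000
2 2 9619/10000
3 3 4581/5000
4 4 9133/10000
5 5 2249/2500
6 6 2221/2500
7 7 8697/10000
8 8 4299/5000
s(6y) = (1/(2221/2500) − 1)/(6) = 93/4442 ≈ 2.0937%

step 1 [1y] bond c/1=9/400: DF=(3992249/4000000 − 9/400·(0))/(1+9/400) = 9761/10000 ≈ 0.976100
step 2 [2y] bond c/1=3/100: DF=(25501/25000 − 3/100·(0.976100))/(1+3/100) = 9619/10000 ≈ 0.961900
step 3 [3y] bond c/1=1/80: DF=(380751/400000 − 1/80·(0.976100+0.961900))/(1+1/80) = 4581/5000 ≈ 0.916200
step 4 [4y] zero: DF = P = 9133/10000 ≈ 0.913300
step 5 [5y] zero: DF = P = 2249/2500 ≈ 0.899600
step 6 [6y] zero: DF = P = 2221/2500 ≈ 0.888400
step 7 [7y] zero: DF = P = 8697/10000 ≈ 0.869700
step 8 [8y] zero: DF = P = 4299/5000 ≈ 0.859800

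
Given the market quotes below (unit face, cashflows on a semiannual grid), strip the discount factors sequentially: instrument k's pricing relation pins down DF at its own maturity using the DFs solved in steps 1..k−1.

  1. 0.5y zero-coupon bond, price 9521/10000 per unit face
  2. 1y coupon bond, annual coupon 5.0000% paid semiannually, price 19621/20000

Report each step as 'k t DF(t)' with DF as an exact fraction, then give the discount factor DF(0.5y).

1 1/2 9521/10000
2 1 9339/10000
DF(0.5y) = 9521/10000 ≈ 0.952100

step 1 [0.5y] zero: DF = P = 9521/10000 ≈ 0.952100
step 2 [1y] bond c/2=1/40: DF=(19621/20000 − 1/40·(0.952100))/(1+1/40) = 9339/10000 ≈ 0.933900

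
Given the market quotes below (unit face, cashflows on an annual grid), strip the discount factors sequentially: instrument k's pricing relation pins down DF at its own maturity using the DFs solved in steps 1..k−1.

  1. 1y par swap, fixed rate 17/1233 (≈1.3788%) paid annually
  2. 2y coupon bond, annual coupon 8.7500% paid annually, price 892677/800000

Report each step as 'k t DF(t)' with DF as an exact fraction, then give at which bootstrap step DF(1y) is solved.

step 1 [1y] swap r/1=17/1233: DF=(1 − 17/1233·(0))/(1+17/1233) = 1233/1250 ≈ 0.986400
step 2 [2y] bond c/1=7/80: DF=(892677/800000 − 7/80·(0.986400))/(1+7/80) = 9467/10000 ≈ 0.946700

1 1 1233/1250
2 2 9467/10000
DF(1y) is solved at step 1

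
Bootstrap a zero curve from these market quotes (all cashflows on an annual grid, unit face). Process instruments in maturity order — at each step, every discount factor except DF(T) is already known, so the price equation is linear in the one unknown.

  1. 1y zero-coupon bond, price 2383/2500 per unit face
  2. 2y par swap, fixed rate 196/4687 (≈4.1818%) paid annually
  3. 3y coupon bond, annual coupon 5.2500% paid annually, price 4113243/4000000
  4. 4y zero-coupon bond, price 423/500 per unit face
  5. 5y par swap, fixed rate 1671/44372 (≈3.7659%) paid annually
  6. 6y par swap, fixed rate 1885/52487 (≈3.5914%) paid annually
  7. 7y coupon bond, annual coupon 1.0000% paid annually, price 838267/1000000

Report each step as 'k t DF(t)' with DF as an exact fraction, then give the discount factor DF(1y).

step 1 [1y] zero: DF = P = 2383/2500 ≈ 0.953200
step 2 [2y] swap r/1=196/4687: DF=(1 − 196/4687·(0.953200))/(1+196/4687) = 576/625 ≈ 0.921600
step 3 [3y] bond c/1=21/400: DF=(4113243/4000000 − 21/400·(0.953200+0.921600))/(1+21/400) = 1767/2000 ≈ 0.883500
step 4 [4y] zero: DF = P = 423/500 ≈ 0.846000
step 5 [5y] swap r/1=1671/44372: DF=(1 − 1671/44372·(0.953200+0.921600+0.883500+0.846000))/(1+1671/44372) = 8329/10000 ≈ 0.832900
step 6 [6y] swap r/1=1885/52487: DF=(1 − 1885/52487·(0.953200+0.921600+0.883500+0.846000+0.832900))/(1+1885/52487) = 1623/2000 ≈ 0.811500
step 7 [7y] bond c/1=1/100: DF=(838267/1000000 − 1/100·(0.953200+0.921600+0.883500+0.846000+0.832900+0.811500))/(1+1/100) = 389/500 ≈ 0.778000

1 1 2383/2500
2 2 576/625
3 3 1767/2000
4 4 423/500
5 5 8329/10000
6 6 1623/2000
7 7 389/500
DF(1y) = 2383/2500 ≈ 0.953200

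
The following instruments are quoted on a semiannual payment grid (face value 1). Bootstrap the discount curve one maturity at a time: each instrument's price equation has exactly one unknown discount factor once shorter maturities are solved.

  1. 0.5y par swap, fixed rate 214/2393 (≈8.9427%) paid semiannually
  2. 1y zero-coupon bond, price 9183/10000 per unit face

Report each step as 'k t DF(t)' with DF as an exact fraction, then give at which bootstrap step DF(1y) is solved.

step 1 [0.5y] swap r/2=107/2393: DF=(1 − 107/2393·(0))/(1+107/2393) = 2393/2500 ≈ 0.957200
step 2 [1y] zero: DF = P = 9183/10000 ≈ 0.918300

1 1/2 2393/2500
2 1 9183/10000
DF(1y) is solved at step 2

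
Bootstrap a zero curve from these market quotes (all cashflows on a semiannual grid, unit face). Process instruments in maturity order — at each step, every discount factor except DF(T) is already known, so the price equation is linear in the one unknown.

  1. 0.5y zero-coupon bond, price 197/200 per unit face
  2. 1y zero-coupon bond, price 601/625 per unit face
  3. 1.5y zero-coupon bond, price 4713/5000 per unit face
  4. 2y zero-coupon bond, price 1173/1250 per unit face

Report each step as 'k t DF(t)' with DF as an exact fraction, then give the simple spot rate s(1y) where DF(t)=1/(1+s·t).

step 1 [0.5y] zero: DF = P = 197/200 ≈ 0.985000
step 2 [1y] zero: DF = P = 601/625 ≈ 0.961600
step 3 [1.5y] zero: DF = P = 4713/5000 ≈ 0.942600
step 4 [2y] zero: DF = P = 1173/1250 ≈ 0.938400

1 1/2 197/200
2 1 601/625
3 3/2 4713/5000
4 2 1173/1250
s(1y) = (1/(601/625) − 1)/(1) = 24/601 ≈ 3.9933%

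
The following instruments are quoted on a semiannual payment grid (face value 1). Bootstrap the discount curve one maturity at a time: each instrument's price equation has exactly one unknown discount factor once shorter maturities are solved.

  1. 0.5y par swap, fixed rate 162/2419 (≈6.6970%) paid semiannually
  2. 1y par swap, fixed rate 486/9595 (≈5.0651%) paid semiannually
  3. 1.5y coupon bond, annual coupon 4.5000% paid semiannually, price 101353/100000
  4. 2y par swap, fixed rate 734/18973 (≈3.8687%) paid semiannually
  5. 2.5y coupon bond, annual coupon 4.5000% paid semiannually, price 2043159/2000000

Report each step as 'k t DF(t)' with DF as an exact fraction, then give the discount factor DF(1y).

1 1/2 2419/2500
2 1 4757/5000
3 3/2 949/1000
4 2 4633/5000
5 5/2 2289/2500
DF(1y) = 4757/5000 ≈ 0.951400

step 1 [0.5y] swap r/2=81/2419: DF=(1 − 81/2419·(0))/(1+81/2419) = 2419/2500 ≈ 0.967600
step 2 [1y] swap r/2=243/9595: DF=(1 − 243/9595·(0.967600))/(1+243/9595) = 4757/5000 ≈ 0.951400
step 3 [1.5y] bond c/2=9/400: DF=(101353/100000 − 9/400·(0.967600+0.951400))/(1+9/400) = 949/1000 ≈ 0.949000
step 4 [2y] swap r/2=367/18973: DF=(1 − 367/18973·(0.967600+0.951400+0.949000))/(1+367/18973) = 4633/5000 ≈ 0.926600
step 5 [2.5y] bond c/2=9/400: DF=(2043159/2000000 − 9/400·(0.967600+0.951400+0.949000+0.926600))/(1+9/400) = 2289/2500 ≈ 0.915600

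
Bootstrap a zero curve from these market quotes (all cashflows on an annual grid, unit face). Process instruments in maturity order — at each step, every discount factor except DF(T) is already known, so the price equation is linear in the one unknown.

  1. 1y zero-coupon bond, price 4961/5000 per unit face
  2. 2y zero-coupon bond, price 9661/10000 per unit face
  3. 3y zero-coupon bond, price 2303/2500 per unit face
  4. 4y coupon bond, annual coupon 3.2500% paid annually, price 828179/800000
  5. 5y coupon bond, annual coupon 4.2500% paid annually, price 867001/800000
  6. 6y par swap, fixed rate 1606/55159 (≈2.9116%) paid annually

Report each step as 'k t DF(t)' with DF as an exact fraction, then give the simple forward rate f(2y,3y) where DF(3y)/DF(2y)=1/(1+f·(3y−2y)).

1 1 4961/5000
2 2 9661/10000
3 3 2303/2500
4 4 114/125
5 5 177/200
6 6 4197/5000
f(2y,3y) = ((9661/10000)/(2303/2500) − 1)/(1) = 449/9212 ≈ 4.8741%

step 1 [1y] zero: DF = P = 4961/5000 ≈ 0.992200
step 2 [2y] zero: DF = P = 9661/10000 ≈ 0.966100
step 3 [3y] zero: DF = P = 2303/2500 ≈ 0.921200
step 4 [4y] bond c/1=13/400: DF=(828179/800000 − 13/400·(0.992200+0.966100+0.921200))/(1+13/400) = 114/125 ≈ 0.912000
step 5 [5y] bond c/1=17/400: DF=(867001/800000 − 17/400·(0.992200+0.966100+0.921200+0.912000))/(1+17/400) = 177/200 ≈ 0.885000
step 6 [6y] swap r/1=1606/55159: DF=(1 − 1606/55159·(0.992200+0.966100+0.921200+0.912000+0.885000))/(1+1606/55159) = 4197/5000 ≈ 0.839400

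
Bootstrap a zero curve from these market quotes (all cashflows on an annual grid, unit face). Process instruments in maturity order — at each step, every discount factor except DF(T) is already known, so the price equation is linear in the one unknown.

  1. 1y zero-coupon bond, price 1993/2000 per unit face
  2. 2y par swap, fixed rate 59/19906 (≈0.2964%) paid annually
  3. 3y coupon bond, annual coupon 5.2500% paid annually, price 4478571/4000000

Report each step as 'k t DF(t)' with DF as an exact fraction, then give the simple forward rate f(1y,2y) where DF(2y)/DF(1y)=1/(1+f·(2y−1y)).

step 1 [1y] zero: DF = P = 1993/2000 ≈ 0.996500
step 2 [2y] swap r/1=59/19906: DF=(1 − 59/19906·(0.996500))/(1+59/19906) = 9941/10000 ≈ 0.994100
step 3 [3y] bond c/1=21/400: DF=(4478571/4000000 − 21/400·(0.996500+0.994100))/(1+21/400) = 1929/2000 ≈ 0.964500

1 1 1993/2000
2 2 9941/10000
3 3 1929/2000
f(1y,2y) = ((1993/2000)/(9941/10000) − 1)/(1) = 24/9941 ≈ 0.2414%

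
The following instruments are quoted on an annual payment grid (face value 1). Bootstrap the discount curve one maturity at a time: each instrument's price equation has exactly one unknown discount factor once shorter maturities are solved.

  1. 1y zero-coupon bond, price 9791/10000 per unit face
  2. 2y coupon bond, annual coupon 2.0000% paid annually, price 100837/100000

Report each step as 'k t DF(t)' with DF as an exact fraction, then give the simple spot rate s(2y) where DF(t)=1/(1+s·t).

1 1 9791/10000
2 2 4847/5000
s(2y) = (1/(4847/5000) − 1)/(2) = 153/9694 ≈ 1.5783%

step 1 [1y] zero: DF = P = 9791/10000 ≈ 0.979100
step 2 [2y] bond c/1=1/50: DF=(100837/100000 − 1/50·(0.979100))/(1+1/50) = 4847/5000 ≈ 0.969400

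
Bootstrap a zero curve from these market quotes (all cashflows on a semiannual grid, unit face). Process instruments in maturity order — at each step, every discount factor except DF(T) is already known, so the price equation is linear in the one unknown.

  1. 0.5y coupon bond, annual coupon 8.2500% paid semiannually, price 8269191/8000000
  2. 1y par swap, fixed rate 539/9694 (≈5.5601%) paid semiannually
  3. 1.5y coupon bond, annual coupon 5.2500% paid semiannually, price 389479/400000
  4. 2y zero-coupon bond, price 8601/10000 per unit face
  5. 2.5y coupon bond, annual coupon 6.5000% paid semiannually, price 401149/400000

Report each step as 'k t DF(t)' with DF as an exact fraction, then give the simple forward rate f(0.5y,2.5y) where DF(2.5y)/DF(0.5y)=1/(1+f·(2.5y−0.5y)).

1 1/2 9927/10000
2 1 9461/10000
3 3/2 562/625
4 2 8601/10000
5 5/2 8549/10000
f(0.5y,2.5y) = ((9927/10000)/(8549/10000) − 1)/(2) = 689/8549 ≈ 8.0594%

step 1 [0.5y] bond c/2=33/800: DF=(8269191/8000000 − 33/800·(0))/(1+33/800) = 9927/10000 ≈ 0.992700
step 2 [1y] swap r/2=539/19388: DF=(1 − 539/19388·(0.992700))/(1+539/19388) = 9461/10000 ≈ 0.946100
step 3 [1.5y] bond c/2=21/800: DF=(389479/400000 − 21/800·(0.992700+0.946100))/(1+21/800) = 562/625 ≈ 0.899200
step 4 [2y] zero: DF = P = 8601/10000 ≈ 0.860100
step 5 [2.5y] bond c/2=13/400: DF=(401149/400000 − 13/400·(0.992700+0.946100+0.899200+0.860100))/(1+13/400) = 8549/10000 ≈ 0.854900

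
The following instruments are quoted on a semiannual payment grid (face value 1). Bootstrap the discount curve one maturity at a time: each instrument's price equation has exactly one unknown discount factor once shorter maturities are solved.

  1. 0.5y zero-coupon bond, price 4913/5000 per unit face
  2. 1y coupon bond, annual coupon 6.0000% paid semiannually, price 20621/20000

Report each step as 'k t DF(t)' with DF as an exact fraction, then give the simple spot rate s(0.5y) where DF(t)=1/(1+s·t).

1 1/2 4913/5000
2 1 2431/2500
s(0.5y) = (1/(4913/5000) − 1)/(1/2) = 174/4913 ≈ 3.5416%

step 1 [0.5y] zero: DF = P = 4913/5000 ≈ 0.982600
step 2 [1y] bond c/2=3/100: DF=(20621/20000 − 3/100·(0.982600))/(1+3/100) = 2431/2500 ≈ 0.972400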